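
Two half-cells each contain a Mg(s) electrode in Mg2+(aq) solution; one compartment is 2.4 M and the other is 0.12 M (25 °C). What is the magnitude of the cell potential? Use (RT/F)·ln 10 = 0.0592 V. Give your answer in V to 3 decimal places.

0.039 V

For a concentration cell E°cell = 0, since both electrodes use the same couple.
The compartment with the higher Mg2+(aq) concentration (2.4 M) acts as the cathode; ions are reduced there and produced at the dilute (0.12 M) anode.
With n = 2, Ecell = −(0.0592/2)·log([dilute]/[conc]) = −(0.0592/2)·log(0.12/2.4) = +0.039 V.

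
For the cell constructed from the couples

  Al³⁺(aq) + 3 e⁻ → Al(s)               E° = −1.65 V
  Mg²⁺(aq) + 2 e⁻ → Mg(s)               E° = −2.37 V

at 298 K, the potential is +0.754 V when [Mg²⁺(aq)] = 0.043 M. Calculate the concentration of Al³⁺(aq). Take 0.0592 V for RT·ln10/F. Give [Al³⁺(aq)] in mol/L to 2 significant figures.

Al³⁺/Al is the cathode (higher E°); E°cell = −1.65 − (−2.37) = +0.72 V with n = 6.
Since E = E° − (0.0592/n)·log Q, log Q = n(E° − E)/0.0592 = −3.446.
For 2 Al³⁺(aq) + 3 Mg(s) → 2 Al(s) + 3 Mg²⁺(aq), the reaction quotient is Q = [Mg²⁺(aq)]^3 / [Al³⁺(aq)]^2.
Isolating [Al³⁺(aq)] in Q = 10^{−3.446} yields log [Al³⁺(aq)] = −0.327, i.e. 0.47 M.

0.47 M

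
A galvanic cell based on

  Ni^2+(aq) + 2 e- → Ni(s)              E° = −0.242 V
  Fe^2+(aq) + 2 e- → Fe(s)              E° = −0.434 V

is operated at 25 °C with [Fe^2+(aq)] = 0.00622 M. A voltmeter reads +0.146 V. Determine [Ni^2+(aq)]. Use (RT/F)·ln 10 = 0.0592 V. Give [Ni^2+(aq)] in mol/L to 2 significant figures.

0.00017 M

Ni²⁺/Ni is the cathode (higher E°); E°cell = −0.242 − (−0.434) = +0.192 V with n = 2.
Rearranging E = E° − (0.0592/n)·log Q gives log Q = 2(+0.192 − (+0.146))/0.0592 = 1.554.
Balancing electrons gives Ni^2+(aq) + Fe(s) → Ni(s) + Fe^2+(aq); thus Q = [Fe^2+(aq)] / [Ni^2+(aq)].
Solving for the unknown gives log [Ni^2+(aq)] = −3.760, so [Ni^2+(aq)] ≈ 0.00017 M.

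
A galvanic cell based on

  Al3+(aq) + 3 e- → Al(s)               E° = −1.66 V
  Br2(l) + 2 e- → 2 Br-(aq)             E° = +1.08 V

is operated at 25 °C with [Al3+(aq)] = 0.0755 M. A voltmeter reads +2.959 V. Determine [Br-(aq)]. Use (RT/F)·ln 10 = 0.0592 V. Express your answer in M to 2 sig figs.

0.00047 M

With Br₂/Br⁻ at the cathode and Al³⁺/Al at the anode, E°cell = +1.08 − (−1.66) = +2.74 V (n = 6).
From the Nernst equation, log Q = n(E° − E)/0.0592 = 6·(+2.74 − (+2.959))/0.0592 = −22.196.
Balancing electrons gives 3 Br2(l) + 2 Al(s) → 6 Br-(aq) + 2 Al3+(aq); thus Q = [Br-(aq)]^6·[Al3+(aq)]^2.
Isolating [Br-(aq)] in Q = 10^{−22.196} yields log [Br-(aq)] = −3.325, i.e. 0.00047 M.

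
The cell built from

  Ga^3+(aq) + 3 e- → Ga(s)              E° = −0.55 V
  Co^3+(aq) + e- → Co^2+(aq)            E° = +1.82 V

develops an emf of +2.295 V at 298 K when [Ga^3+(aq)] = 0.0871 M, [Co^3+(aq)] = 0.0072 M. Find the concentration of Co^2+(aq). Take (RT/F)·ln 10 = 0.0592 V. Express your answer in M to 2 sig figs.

0.30 M

The Co³⁺/Co²⁺ couple has the larger reduction potential, so it is the cathode: E°cell = +1.82 − (−0.55) = +2.37 V and n = 3.
Rearranging E = E° − (0.0592/n)·log Q gives log Q = 3(+2.37 − (+2.295))/0.0592 = 3.801.
Balancing electrons gives 3 Co^3+(aq) + Ga(s) → 3 Co^2+(aq) + Ga^3+(aq); thus Q = ([Co^2+(aq)]^3·[Ga^3+(aq)]) / [Co^3+(aq)]^3.
Substituting the known concentrations and solving, log [Co^2+(aq)] = −0.522 and [Co^2+(aq)] = 0.30 M.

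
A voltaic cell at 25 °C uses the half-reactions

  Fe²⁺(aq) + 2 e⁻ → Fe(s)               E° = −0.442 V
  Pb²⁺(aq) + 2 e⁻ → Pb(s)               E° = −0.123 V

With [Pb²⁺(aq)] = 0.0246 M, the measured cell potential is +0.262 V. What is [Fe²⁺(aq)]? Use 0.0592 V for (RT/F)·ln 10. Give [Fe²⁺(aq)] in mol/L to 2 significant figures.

2.1 M

With Pb²⁺/Pb at the cathode and Fe²⁺/Fe at the anode, E°cell = −0.123 − (−0.442) = +0.319 V (n = 2).
From the Nernst equation, log Q = n(E° − E)/0.0592 = 2·(+0.319 − (+0.262))/0.0592 = 1.926.
The balanced reaction is Pb²⁺(aq) + Fe(s) → Pb(s) + Fe²⁺(aq), so Q = [Fe²⁺(aq)] / [Pb²⁺(aq)].
Substituting the known concentrations and solving, log [Fe²⁺(aq)] = 0.317 and [Fe²⁺(aq)] = 2.1 M.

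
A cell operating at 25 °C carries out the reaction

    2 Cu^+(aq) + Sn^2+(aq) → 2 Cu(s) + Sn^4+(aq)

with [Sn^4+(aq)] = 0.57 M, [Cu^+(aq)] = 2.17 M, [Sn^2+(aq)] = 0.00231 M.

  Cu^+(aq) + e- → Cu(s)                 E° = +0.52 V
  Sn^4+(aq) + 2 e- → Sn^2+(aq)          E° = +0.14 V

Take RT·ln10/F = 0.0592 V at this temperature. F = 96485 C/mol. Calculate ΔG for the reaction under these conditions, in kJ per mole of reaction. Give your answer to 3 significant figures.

−63.5 kJ/mol

E°cell = +0.52 − (+0.14) = +0.38 V; the balanced reaction transfers n = 2 electrons.
The reaction quotient is [Sn^4+(aq)] / ([Cu^+(aq)]^2·[Sn^2+(aq)]) = 52.4; by Nernst, E = +0.38 − (0.0592/2)(1.719) = +0.3291 V.
ΔG = −nFE = −(2)(96485)(+0.3291) J/mol = −63.5 kJ/mol.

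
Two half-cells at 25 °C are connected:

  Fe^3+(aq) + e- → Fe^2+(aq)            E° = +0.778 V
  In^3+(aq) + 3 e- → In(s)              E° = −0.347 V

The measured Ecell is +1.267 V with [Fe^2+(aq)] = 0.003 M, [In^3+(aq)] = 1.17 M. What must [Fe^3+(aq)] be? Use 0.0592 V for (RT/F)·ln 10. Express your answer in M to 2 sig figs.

The Fe³⁺/Fe²⁺ couple has the larger reduction potential, so it is the cathode: E°cell = +0.778 − (−0.347) = +1.125 V and n = 3.
Rearranging E = E° − (0.0592/n)·log Q gives log Q = 3(+1.125 − (+1.267))/0.0592 = −7.196.
For 3 Fe^3+(aq) + In(s) → 3 Fe^2+(aq) + In^3+(aq), the reaction quotient is Q = ([Fe^2+(aq)]^3·[In^3+(aq)]) / [Fe^3+(aq)]^3.
Substituting the known concentrations and solving, log [Fe^3+(aq)] = −0.101 and [Fe^3+(aq)] = 0.79 M.

0.79 M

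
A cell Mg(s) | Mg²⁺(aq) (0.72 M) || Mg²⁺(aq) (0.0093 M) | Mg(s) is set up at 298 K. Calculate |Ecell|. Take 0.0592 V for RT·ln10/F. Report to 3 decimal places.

0.056 V

For a concentration cell E°cell = 0, since both electrodes use the same couple.
The compartment with the higher Mg²⁺(aq) concentration (0.72 M) acts as the cathode; ions are reduced there and produced at the dilute (0.0093 M) anode.
With n = 2, Ecell = −(0.0592/2)·log([dilute]/[conc]) = −(0.0592/2)·log(0.0093/0.72) = +0.056 V.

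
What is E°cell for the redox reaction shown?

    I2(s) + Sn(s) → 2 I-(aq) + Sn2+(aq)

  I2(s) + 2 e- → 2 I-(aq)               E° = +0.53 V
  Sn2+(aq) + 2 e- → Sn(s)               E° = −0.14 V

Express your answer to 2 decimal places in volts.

+0.67 V

In the reaction as written, I2(s) is reduced (cathode) and Sn2+(aq) is produced by oxidation at the anode.
E°cell = E°(cathode) − E°(anode) = +0.53 − (−0.14) = +0.67 V.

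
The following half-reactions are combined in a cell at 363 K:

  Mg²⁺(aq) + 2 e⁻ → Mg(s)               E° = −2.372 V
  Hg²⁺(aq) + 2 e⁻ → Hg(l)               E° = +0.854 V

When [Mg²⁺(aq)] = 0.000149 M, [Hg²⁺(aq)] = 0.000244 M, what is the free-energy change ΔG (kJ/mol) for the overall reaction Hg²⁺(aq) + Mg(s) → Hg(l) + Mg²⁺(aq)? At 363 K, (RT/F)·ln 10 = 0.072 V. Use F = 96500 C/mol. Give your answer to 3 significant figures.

−624 kJ/mol

E°cell = +0.854 − (−2.372) = +3.226 V; the balanced reaction transfers n = 2 electrons.
Here Q = [Mg²⁺(aq)] / [Hg²⁺(aq)] = 0.611 (log Q = −0.214), giving E = +3.226 − (0.072/2)·(−0.214) = +3.2337 V.
Finally ΔG = −nFE = −(2)(96500 C/mol)(+3.2337 V) = −624 kJ/mol.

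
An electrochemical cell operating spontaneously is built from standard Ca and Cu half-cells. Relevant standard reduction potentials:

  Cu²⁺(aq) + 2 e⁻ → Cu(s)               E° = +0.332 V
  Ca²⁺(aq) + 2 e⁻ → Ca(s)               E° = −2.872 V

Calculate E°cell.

+3.204 V

Of the two couples in this cell, the one with the more positive reduction potential is reduced at the cathode: here that is Cu²⁺/Cu (+0.332 V); Ca²⁺/Ca (−2.872 V) is the anode.
E°cell = E°(cathode) − E°(anode) = +0.332 − (−2.872) = +3.204 V.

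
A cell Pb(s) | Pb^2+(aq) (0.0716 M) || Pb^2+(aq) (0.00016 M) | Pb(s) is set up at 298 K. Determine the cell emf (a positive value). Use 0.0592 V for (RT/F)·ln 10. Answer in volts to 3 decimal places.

0.078 V

For a concentration cell E°cell = 0, since both electrodes use the same couple.
The compartment with the higher Pb^2+(aq) concentration (0.0716 M) acts as the cathode; ions are reduced there and produced at the dilute (0.00016 M) anode.
With n = 2, Ecell = −(0.0592/2)·log([dilute]/[conc]) = −(0.0592/2)·log(0.00016/0.0716) = +0.078 V.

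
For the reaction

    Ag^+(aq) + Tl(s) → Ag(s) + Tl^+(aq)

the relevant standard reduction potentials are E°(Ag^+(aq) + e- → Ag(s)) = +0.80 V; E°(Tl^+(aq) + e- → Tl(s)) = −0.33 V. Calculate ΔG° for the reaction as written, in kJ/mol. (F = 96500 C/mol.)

−109 kJ/mol

In the reaction as written Ag^+(aq) is reduced, so the Ag⁺/Ag couple is the cathode and Tl⁺/Tl is the anode.
E°cell = +0.80 − (−0.33) = +1.13 V; balancing electrons gives n = 1.
ΔG° = −nFE°cell = −(1)(96500)(+1.13) J/mol = −109 kJ/mol.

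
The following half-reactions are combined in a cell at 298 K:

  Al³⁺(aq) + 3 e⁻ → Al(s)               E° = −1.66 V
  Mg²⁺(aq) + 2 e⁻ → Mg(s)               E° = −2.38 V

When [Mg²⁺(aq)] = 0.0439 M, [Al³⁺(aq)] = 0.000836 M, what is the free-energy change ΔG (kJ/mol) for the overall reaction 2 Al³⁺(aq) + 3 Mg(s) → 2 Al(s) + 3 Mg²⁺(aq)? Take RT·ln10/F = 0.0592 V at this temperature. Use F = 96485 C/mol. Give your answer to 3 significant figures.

−405 kJ/mol

With Al³⁺/Al reduced at the cathode, E°cell = −1.66 − (−2.38) = +0.72 V and n = 6.
The reaction quotient is [Mg²⁺(aq)]^3 / [Al³⁺(aq)]^2 = 121; by Nernst, E = +0.72 − (0.0592/6)(2.083) = +0.6994 V.
Finally ΔG = −nFE = −(6)(96485 C/mol)(+0.6994 V) = −405 kJ/mol.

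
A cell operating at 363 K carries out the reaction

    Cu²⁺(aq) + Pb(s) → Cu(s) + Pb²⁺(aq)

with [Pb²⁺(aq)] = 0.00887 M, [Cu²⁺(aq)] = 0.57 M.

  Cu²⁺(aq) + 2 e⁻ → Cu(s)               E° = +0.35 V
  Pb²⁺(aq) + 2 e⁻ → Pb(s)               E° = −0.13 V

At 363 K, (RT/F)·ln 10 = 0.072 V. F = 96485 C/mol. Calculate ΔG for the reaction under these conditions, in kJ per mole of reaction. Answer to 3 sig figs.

The standard cell potential is +0.35 − (−0.13) = +0.48 V, with n = 2 electrons in the balanced equation.
Q = [Pb²⁺(aq)] / [Cu²⁺(aq)] = 0.0156, so log Q = −1.808 and E = +0.48 − (0.072/2)(−1.808) = +0.5451 V.
Finally ΔG = −nFE = −(2)(96485 C/mol)(+0.5451 V) = −105 kJ/mol.

−105 kJ/mol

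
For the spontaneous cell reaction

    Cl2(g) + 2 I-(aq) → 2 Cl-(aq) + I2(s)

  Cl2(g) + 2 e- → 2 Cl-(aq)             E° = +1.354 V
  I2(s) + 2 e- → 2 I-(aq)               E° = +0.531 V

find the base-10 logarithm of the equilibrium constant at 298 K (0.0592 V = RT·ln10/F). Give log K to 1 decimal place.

The Cl₂/Cl⁻ couple is reduced (cathode); E°cell = +1.354 − (+0.531) = +0.823 V with n = 2.
At equilibrium E = 0, so log K = nE°cell / 0.0592 = (2)(+0.823) / 0.0592 = 27.8.

log K = 27.8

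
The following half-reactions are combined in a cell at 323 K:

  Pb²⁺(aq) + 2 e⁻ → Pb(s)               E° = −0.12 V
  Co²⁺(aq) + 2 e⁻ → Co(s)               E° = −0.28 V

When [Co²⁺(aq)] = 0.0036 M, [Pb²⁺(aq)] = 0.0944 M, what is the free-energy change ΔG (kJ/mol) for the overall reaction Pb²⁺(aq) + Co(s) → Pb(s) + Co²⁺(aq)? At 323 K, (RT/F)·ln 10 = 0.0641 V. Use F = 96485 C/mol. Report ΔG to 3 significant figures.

E°cell = −0.12 − (−0.28) = +0.16 V; the balanced reaction transfers n = 2 electrons.
Here Q = [Co²⁺(aq)] / [Pb²⁺(aq)] = 0.0381 (log Q = −1.419), giving E = +0.16 − (0.0641/2)·(−1.419) = +0.2055 V.
ΔG = −nFE = −(2)(96485)(+0.2055) J/mol = −39.7 kJ/mol.

−39.7 kJ/mol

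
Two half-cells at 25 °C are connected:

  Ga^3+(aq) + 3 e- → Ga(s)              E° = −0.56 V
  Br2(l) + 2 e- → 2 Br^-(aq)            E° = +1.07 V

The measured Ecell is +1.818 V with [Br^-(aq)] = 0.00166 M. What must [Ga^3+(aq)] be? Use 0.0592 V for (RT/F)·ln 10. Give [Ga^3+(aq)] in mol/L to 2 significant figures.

With Br₂/Br⁻ at the cathode and Ga³⁺/Ga at the anode, E°cell = +1.07 − (−0.56) = +1.63 V (n = 6).
Rearranging E = E° − (0.0592/n)·log Q gives log Q = 6(+1.63 − (+1.818))/0.0592 = −19.054.
Balancing electrons gives 3 Br2(l) + 2 Ga(s) → 6 Br^-(aq) + 2 Ga^3+(aq); thus Q = [Br^-(aq)]^6·[Ga^3+(aq)]^2.
Isolating [Ga^3+(aq)] in Q = 10^{−19.054} yields log [Ga^3+(aq)] = −1.187, i.e. 0.065 M.

0.065 M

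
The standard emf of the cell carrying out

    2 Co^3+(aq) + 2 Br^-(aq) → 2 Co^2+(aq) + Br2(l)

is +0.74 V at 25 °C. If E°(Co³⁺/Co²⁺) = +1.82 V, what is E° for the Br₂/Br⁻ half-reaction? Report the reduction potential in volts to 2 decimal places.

In the reaction as written the Co³⁺/Co²⁺ couple is reduced (cathode) and Br₂/Br⁻ is oxidized (anode), so E°cell = E°(Co³⁺/Co²⁺) − E°(Br₂/Br⁻).
E°(Br₂/Br⁻) = E°(cathode) − E°cell = +1.82 − (+0.74) = +1.08 V.

+1.08 V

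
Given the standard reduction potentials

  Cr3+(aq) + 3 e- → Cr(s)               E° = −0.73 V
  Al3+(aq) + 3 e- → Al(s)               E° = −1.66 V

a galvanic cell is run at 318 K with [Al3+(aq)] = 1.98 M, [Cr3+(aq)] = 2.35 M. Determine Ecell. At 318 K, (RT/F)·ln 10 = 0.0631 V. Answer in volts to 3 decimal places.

+0.932 V

Since E°(Cr³⁺/Cr) > E°(Al³⁺/Al), Cr³⁺/Cr serves as the cathode.
E°cell = E°cat − E°an = −0.73 − (−1.66) = +0.93 V; n = 3.
The balanced reaction is Cr3+(aq) + Al(s) → Cr(s) + Al3+(aq), so Q = [Al3+(aq)] / [Cr3+(aq)] = 0.843 and log Q = −0.074.
Applying E = E° − (RT ln10/nF)·log Q gives +0.93 − (0.0631/3)(−0.074) = +0.932 V.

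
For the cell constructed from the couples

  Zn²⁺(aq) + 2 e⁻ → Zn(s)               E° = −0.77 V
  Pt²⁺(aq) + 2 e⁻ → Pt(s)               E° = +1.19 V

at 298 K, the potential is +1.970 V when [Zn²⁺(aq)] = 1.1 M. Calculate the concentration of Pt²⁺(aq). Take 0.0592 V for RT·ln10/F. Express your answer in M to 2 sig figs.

Pt²⁺/Pt is the cathode (higher E°); E°cell = +1.19 − (−0.77) = +1.96 V with n = 2.
From the Nernst equation, log Q = n(E° − E)/0.0592 = 2·(+1.96 − (+1.970))/0.0592 = −0.338.
The balanced reaction is Pt²⁺(aq) + Zn(s) → Pt(s) + Zn²⁺(aq), so Q = [Zn²⁺(aq)] / [Pt²⁺(aq)].
Solving for the unknown gives log [Pt²⁺(aq)] = 0.379, so [Pt²⁺(aq)] ≈ 2.4 M.

2.4 M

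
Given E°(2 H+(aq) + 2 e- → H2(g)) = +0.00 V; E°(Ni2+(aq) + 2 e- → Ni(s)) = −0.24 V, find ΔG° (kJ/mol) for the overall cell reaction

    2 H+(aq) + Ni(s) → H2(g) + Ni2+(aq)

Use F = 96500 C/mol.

−46.3 kJ/mol

In the reaction as written H+(aq) is reduced, so the 2H⁺/H₂ couple is the cathode and Ni²⁺/Ni is the anode.
E°cell = +0.00 − (−0.24) = +0.24 V; balancing electrons gives n = 2.
ΔG° = −nFE°cell = −(2)(96500)(+0.24) J/mol = −46.3 kJ/mol.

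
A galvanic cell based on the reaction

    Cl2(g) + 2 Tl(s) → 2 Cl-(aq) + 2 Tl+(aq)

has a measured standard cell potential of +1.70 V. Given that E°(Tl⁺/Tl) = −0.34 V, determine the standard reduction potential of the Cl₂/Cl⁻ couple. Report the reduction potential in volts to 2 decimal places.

In the reaction as written the Cl₂/Cl⁻ couple is reduced (cathode) and Tl⁺/Tl is oxidized (anode), so E°cell = E°(Cl₂/Cl⁻) − E°(Tl⁺/Tl).
E°(Cl₂/Cl⁻) = E°cell + E°(anode) = +1.70 + (−0.34) = +1.36 V.

+1.36 V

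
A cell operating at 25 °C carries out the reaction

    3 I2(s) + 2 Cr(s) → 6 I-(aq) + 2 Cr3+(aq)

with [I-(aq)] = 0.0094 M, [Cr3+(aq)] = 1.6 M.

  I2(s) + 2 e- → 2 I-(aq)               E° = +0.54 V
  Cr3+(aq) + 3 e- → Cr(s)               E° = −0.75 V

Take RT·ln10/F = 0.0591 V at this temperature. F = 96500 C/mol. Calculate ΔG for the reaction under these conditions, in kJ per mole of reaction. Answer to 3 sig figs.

−814 kJ/mol

The standard cell potential is +0.54 − (−0.75) = +1.29 V, with n = 6 electrons in the balanced equation.
Q = [I-(aq)]^6·[Cr3+(aq)]^2 = 1.77×10^−12, so log Q = −11.753 and E = +1.29 − (0.0591/6)(−11.753) = +1.4058 V.
Finally ΔG = −nFE = −(6)(96500 C/mol)(+1.4058 V) = −814 kJ/mol.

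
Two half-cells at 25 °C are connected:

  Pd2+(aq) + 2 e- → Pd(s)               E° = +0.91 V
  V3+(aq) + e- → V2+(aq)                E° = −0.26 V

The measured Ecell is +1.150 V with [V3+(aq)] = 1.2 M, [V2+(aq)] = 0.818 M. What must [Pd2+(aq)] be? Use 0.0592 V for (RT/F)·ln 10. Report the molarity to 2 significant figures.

0.45 M

The Pd²⁺/Pd couple has the larger reduction potential, so it is the cathode: E°cell = +0.91 − (−0.26) = +1.17 V and n = 2.
Since E = E° − (0.0592/n)·log Q, log Q = n(E° − E)/0.0592 = 0.676.
For Pd2+(aq) + 2 V2+(aq) → Pd(s) + 2 V3+(aq), the reaction quotient is Q = [V3+(aq)]^2 / ([Pd2+(aq)]·[V2+(aq)]^2).
Substituting the known concentrations and solving, log [Pd2+(aq)] = −0.343 and [Pd2+(aq)] = 0.45 M.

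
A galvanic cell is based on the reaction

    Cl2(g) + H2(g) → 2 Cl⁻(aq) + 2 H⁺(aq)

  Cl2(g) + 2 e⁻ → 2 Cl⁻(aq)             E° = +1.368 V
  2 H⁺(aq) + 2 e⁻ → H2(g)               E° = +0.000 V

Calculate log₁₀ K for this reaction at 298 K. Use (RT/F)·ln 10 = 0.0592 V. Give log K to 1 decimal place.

The Cl₂/Cl⁻ couple is reduced (cathode); E°cell = +1.368 − (+0.000) = +1.368 V with n = 2.
At equilibrium E = 0, so log K = nE°cell / 0.0592 = (2)(+1.368) / 0.0592 = 46.2.

log K = 46.2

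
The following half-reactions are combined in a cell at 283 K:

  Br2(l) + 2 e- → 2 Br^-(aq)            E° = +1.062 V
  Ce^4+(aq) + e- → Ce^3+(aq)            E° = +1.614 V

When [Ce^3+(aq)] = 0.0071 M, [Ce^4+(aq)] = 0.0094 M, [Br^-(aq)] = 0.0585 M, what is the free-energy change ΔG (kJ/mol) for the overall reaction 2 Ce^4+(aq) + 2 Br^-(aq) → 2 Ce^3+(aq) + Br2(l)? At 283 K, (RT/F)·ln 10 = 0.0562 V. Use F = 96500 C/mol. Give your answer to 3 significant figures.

With Ce⁴⁺/Ce³⁺ reduced at the cathode, E°cell = +1.614 − (+1.062) = +0.552 V and n = 2.
Q = [Ce^3+(aq)]^2 / ([Ce^4+(aq)]^2·[Br^-(aq)]^2) = 167, so log Q = 2.222 and E = +0.552 − (0.0562/2)(2.222) = +0.4896 V.
ΔG = −nFE = −(2)(96500)(+0.4896) J/mol = −94.5 kJ/mol.

−94.5 kJ/mol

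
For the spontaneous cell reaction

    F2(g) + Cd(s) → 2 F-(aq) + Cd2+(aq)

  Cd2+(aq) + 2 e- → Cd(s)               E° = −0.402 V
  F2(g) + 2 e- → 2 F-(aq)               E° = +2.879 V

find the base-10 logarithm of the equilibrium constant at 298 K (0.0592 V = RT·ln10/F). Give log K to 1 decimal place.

log K = 110.8

The F₂/F⁻ couple is reduced (cathode); E°cell = +2.879 − (−0.402) = +3.281 V with n = 2.
At equilibrium E = 0, so log K = nE°cell / 0.0592 = (2)(+3.281) / 0.0592 = 110.8.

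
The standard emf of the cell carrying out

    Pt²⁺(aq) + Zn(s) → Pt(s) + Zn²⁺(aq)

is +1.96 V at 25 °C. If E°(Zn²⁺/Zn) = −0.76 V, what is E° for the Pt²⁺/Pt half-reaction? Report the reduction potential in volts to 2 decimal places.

+1.20 V

In the reaction as written the Pt²⁺/Pt couple is reduced (cathode) and Zn²⁺/Zn is oxidized (anode), so E°cell = E°(Pt²⁺/Pt) − E°(Zn²⁺/Zn).
E°(Pt²⁺/Pt) = E°cell + E°(anode) = +1.96 + (−0.76) = +1.20 V.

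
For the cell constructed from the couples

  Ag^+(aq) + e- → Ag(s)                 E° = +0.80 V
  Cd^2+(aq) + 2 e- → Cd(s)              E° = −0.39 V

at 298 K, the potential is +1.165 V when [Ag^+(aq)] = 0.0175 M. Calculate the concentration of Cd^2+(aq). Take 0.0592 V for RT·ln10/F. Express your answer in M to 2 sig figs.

0.0021 M

With Ag⁺/Ag at the cathode and Cd²⁺/Cd at the anode, E°cell = +0.80 − (−0.39) = +1.19 V (n = 2).
Rearranging E = E° − (0.0592/n)·log Q gives log Q = 2(+1.19 − (+1.165))/0.0592 = 0.845.
Balancing electrons gives 2 Ag^+(aq) + Cd(s) → 2 Ag(s) + Cd^2+(aq); thus Q = [Cd^2+(aq)] / [Ag^+(aq)]^2.
Substituting the known concentrations and solving, log [Cd^2+(aq)] = −2.669 and [Cd^2+(aq)] = 0.0021 M.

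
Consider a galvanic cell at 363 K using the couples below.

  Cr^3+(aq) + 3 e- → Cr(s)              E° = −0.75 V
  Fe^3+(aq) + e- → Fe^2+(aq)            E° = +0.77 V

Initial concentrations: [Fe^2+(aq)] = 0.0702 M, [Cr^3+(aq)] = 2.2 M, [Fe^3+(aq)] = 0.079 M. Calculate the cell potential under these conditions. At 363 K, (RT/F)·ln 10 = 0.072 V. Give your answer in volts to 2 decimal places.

Since E°(Fe³⁺/Fe²⁺) > E°(Cr³⁺/Cr), Fe³⁺/Fe²⁺ serves as the cathode.
E°cell = +0.77 − (−0.75) = +1.52 V, with n = 3 electrons transferred.
For the overall reaction 3 Fe^3+(aq) + Cr(s) → 3 Fe^2+(aq) + Cr^3+(aq), Q = ([Fe^2+(aq)]^3·[Cr^3+(aq)]) / [Fe^3+(aq)]^3 = 1.54, giving log Q = 0.189.
E = E° − (0.072/n)·log Q = +1.52 − (0.072/3)(0.189) = +1.52 V.

+1.52 V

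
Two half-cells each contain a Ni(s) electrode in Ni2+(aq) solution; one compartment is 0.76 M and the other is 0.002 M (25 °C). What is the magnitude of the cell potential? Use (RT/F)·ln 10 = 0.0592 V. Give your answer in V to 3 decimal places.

For a concentration cell E°cell = 0, since both electrodes use the same couple.
The compartment with the higher Ni2+(aq) concentration (0.76 M) acts as the cathode; ions are reduced there and produced at the dilute (0.002 M) anode.
With n = 2, Ecell = −(0.0592/2)·log([dilute]/[conc]) = −(0.0592/2)·log(0.002/0.76) = +0.076 V.

0.076 V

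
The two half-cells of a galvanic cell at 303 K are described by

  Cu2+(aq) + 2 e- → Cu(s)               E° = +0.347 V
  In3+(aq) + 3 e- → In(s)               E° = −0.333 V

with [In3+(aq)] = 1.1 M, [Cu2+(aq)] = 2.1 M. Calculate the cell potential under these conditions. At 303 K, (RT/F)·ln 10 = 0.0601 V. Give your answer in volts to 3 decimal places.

The Cu²⁺/Cu couple has the more positive E°, so it is the cathode; In³⁺/In is the anode.
E°cell = +0.347 − (−0.333) = +0.680 V, with n = 6 electrons transferred.
The balanced reaction is 3 Cu2+(aq) + 2 In(s) → 3 Cu(s) + 2 In3+(aq), so Q = [In3+(aq)]^2 / [Cu2+(aq)]^3 = 0.131 and log Q = −0.884.
E = E° − (0.0601/n)·log Q = +0.680 − (0.0601/6)(−0.884) = +0.689 V.

+0.689 V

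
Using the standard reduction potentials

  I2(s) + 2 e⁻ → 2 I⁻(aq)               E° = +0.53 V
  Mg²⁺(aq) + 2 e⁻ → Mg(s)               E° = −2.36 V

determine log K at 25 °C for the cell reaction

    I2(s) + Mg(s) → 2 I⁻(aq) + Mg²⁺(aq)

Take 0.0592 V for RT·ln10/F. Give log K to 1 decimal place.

log K = 97.6

The I₂/I⁻ couple is reduced (cathode); E°cell = +0.53 − (−2.36) = +2.89 V with n = 2.
At equilibrium E = 0, so log K = nE°cell / 0.0592 = (2)(+2.89) / 0.0592 = 97.6.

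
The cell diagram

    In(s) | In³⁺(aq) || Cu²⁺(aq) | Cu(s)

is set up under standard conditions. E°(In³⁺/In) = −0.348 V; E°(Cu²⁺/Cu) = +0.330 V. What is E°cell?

By convention the left-hand electrode in cell notation is the anode (oxidation) and the right-hand electrode is the cathode (reduction).
E°cell = E°(right) − E°(left) = +0.330 − (−0.348) = +0.678 V.

+0.678 V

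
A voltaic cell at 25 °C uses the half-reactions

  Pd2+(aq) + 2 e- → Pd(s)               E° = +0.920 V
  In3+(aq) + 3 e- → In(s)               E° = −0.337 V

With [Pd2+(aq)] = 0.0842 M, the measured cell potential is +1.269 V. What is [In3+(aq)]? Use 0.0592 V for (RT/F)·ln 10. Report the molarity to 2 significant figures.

With Pd²⁺/Pd at the cathode and In³⁺/In at the anode, E°cell = +0.920 − (−0.337) = +1.257 V (n = 6).
Since E = E° − (0.0592/n)·log Q, log Q = n(E° − E)/0.0592 = −1.216.
The balanced reaction is 3 Pd2+(aq) + 2 In(s) → 3 Pd(s) + 2 In3+(aq), so Q = [In3+(aq)]^2 / [Pd2+(aq)]^3.
Substituting the known concentrations and solving, log [In3+(aq)] = −2.220 and [In3+(aq)] = 0.0060 M.

0.0060 M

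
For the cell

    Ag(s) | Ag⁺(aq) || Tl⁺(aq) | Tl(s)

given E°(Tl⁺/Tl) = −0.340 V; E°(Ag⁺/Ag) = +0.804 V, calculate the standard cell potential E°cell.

−1.144 V

By convention the left-hand electrode in cell notation is the anode (oxidation) and the right-hand electrode is the cathode (reduction).
E°cell = E°(right) − E°(left) = −0.340 − (+0.804) = −1.144 V.
The negative sign shows that, as written, the cell would require an external voltage to drive the reaction.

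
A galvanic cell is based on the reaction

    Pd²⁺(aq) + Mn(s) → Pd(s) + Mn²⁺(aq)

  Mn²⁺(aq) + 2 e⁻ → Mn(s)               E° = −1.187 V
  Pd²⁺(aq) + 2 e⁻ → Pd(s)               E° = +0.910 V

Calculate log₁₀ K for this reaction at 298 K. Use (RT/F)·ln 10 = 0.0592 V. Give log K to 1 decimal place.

The Pd²⁺/Pd couple is reduced (cathode); E°cell = +0.910 − (−1.187) = +2.097 V with n = 2.
At equilibrium E = 0, so log K = nE°cell / 0.0592 = (2)(+2.097) / 0.0592 = 70.8.

log K = 70.8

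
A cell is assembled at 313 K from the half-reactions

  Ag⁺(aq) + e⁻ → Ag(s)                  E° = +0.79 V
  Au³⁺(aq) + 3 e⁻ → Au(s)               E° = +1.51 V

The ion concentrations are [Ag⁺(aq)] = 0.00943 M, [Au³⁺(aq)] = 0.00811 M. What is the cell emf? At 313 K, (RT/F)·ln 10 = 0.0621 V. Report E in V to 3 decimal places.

+0.802 V

Since E°(Au³⁺/Au) > E°(Ag⁺/Ag), Au³⁺/Au serves as the cathode.
E°cell = +1.51 − (+0.79) = +0.72 V, with n = 3 electrons transferred.
The balanced reaction is Au³⁺(aq) + 3 Ag(s) → Au(s) + 3 Ag⁺(aq), so Q = [Ag⁺(aq)]^3 / [Au³⁺(aq)] = 0.000103 and log Q = −3.985.
Applying E = E° − (RT ln10/nF)·log Q gives +0.72 − (0.0621/3)(−3.985) = +0.802 V.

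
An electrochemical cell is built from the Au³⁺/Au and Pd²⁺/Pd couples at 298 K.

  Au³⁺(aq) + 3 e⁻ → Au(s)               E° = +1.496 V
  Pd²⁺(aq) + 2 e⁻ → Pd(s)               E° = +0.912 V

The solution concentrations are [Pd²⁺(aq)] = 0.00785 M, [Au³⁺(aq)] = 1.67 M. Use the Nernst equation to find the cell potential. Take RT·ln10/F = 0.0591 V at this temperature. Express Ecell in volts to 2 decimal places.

+0.65 V

The Au³⁺/Au couple has the more positive E°, so it is the cathode; Pd²⁺/Pd is the anode.
E°cell = E°cat − E°an = +1.496 − (+0.912) = +0.584 V; n = 6.
Balancing gives 2 Au³⁺(aq) + 3 Pd(s) → 2 Au(s) + 3 Pd²⁺(aq); hence Q = [Pd²⁺(aq)]^3 / [Au³⁺(aq)]^2 = 1.73×10^−7 (log Q = −6.761).
By the Nernst equation, E = +0.584 − (0.0591/6)·(−6.761) = +0.65 V.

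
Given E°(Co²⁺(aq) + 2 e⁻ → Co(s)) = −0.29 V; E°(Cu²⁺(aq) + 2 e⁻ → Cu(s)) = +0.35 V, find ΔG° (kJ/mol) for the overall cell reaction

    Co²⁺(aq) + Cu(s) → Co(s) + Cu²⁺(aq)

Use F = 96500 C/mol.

+124 kJ/mol

In the reaction as written Co²⁺(aq) is reduced, so the Co²⁺/Co couple is the cathode and Cu²⁺/Cu is the anode.
E°cell = −0.29 − (+0.35) = −0.64 V; balancing electrons gives n = 2.
ΔG° = −nFE°cell = −(2)(96500)(−0.64) J/mol = +124 kJ/mol.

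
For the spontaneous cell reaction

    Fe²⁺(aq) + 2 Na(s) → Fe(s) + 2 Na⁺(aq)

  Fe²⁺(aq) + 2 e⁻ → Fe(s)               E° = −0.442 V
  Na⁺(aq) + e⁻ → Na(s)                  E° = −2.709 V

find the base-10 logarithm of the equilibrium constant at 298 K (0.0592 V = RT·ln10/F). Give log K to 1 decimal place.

log K = 76.6

The Fe²⁺/Fe couple is reduced (cathode); E°cell = −0.442 − (−2.709) = +2.267 V with n = 2.
At equilibrium E = 0, so log K = nE°cell / 0.0592 = (2)(+2.267) / 0.0592 = 76.6.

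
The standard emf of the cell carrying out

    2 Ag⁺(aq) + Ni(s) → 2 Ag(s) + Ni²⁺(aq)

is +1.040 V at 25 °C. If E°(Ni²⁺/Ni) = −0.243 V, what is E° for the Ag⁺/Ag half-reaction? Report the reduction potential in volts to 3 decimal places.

+0.797 V

In the reaction as written the Ag⁺/Ag couple is reduced (cathode) and Ni²⁺/Ni is oxidized (anode), so E°cell = E°(Ag⁺/Ag) − E°(Ni²⁺/Ni).
E°(Ag⁺/Ag) = E°cell + E°(anode) = +1.040 + (−0.243) = +0.797 V.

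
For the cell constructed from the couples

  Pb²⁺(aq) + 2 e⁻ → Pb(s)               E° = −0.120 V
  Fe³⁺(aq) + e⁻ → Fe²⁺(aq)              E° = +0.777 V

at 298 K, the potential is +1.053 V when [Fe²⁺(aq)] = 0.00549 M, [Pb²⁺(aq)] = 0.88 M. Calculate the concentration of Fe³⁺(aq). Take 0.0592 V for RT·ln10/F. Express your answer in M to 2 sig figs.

Fe³⁺/Fe²⁺ is the cathode (higher E°); E°cell = +0.777 − (−0.120) = +0.897 V with n = 2.
Since E = E° − (0.0592/n)·log Q, log Q = n(E° − E)/0.0592 = −5.270.
Balancing electrons gives 2 Fe³⁺(aq) + Pb(s) → 2 Fe²⁺(aq) + Pb²⁺(aq); thus Q = ([Fe²⁺(aq)]^2·[Pb²⁺(aq)]) / [Fe³⁺(aq)]^2.
Solving for the unknown gives log [Fe³⁺(aq)] = 0.347, so [Fe³⁺(aq)] ≈ 2.2 M.

2.2 M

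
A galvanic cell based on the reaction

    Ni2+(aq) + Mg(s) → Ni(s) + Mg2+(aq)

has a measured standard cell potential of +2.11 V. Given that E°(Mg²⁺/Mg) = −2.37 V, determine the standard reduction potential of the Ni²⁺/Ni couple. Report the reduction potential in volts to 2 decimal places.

−0.26 V

In the reaction as written the Ni²⁺/Ni couple is reduced (cathode) and Mg²⁺/Mg is oxidized (anode), so E°cell = E°(Ni²⁺/Ni) − E°(Mg²⁺/Mg).
E°(Ni²⁺/Ni) = E°cell + E°(anode) = +2.11 + (−2.37) = −0.26 V.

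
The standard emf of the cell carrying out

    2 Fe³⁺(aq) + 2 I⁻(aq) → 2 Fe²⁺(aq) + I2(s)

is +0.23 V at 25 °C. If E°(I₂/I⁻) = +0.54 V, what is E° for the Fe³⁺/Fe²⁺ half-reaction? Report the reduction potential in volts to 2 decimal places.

+0.77 V

In the reaction as written the Fe³⁺/Fe²⁺ couple is reduced (cathode) and I₂/I⁻ is oxidized (anode), so E°cell = E°(Fe³⁺/Fe²⁺) − E°(I₂/I⁻).
E°(Fe³⁺/Fe²⁺) = E°cell + E°(anode) = +0.23 + (+0.54) = +0.77 V.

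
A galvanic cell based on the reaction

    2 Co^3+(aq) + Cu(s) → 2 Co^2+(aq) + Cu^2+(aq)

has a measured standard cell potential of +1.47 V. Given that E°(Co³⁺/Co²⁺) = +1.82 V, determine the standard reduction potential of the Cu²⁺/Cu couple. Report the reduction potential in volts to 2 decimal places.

+0.35 V

In the reaction as written the Co³⁺/Co²⁺ couple is reduced (cathode) and Cu²⁺/Cu is oxidized (anode), so E°cell = E°(Co³⁺/Co²⁺) − E°(Cu²⁺/Cu).
E°(Cu²⁺/Cu) = E°(cathode) − E°cell = +1.82 − (+1.47) = +0.35 V.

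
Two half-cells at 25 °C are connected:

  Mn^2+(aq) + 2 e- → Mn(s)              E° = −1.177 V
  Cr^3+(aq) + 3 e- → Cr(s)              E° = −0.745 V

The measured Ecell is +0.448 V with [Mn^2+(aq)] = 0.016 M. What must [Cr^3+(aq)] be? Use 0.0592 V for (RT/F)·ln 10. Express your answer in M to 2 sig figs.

0.013 M

With Cr³⁺/Cr at the cathode and Mn²⁺/Mn at the anode, E°cell = −0.745 − (−1.177) = +0.432 V (n = 6).
Since E = E° − (0.0592/n)·log Q, log Q = n(E° − E)/0.0592 = −1.622.
The balanced reaction is 2 Cr^3+(aq) + 3 Mn(s) → 2 Cr(s) + 3 Mn^2+(aq), so Q = [Mn^2+(aq)]^3 / [Cr^3+(aq)]^2.
Isolating [Cr^3+(aq)] in Q = 10^{−1.622} yields log [Cr^3+(aq)] = −1.883, i.e. 0.013 M.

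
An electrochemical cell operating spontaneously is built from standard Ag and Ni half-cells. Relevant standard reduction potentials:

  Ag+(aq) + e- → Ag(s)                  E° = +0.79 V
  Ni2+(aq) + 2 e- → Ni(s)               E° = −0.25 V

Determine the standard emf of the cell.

Of the two couples in this cell, the one with the more positive reduction potential is reduced at the cathode: here that is Ag⁺/Ag (+0.79 V); Ni²⁺/Ni (−0.25 V) is the anode.
E°cell = E°(cathode) − E°(anode) = +0.79 − (−0.25) = +1.04 V.

+1.04 V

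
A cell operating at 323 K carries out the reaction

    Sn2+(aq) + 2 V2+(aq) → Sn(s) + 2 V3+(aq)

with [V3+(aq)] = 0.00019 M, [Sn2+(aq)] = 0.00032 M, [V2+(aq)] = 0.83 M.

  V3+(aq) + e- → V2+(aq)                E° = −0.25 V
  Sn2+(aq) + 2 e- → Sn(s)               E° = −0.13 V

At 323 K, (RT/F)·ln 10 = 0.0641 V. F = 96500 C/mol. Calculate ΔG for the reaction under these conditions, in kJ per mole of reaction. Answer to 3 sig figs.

With Sn²⁺/Sn reduced at the cathode, E°cell = −0.13 − (−0.25) = +0.12 V and n = 2.
Q = [V3+(aq)]^2 / ([Sn2+(aq)]·[V2+(aq)]^2) = 0.000164, so log Q = −3.786 and E = +0.12 − (0.0641/2)(−3.786) = +0.2413 V.
Finally ΔG = −nFE = −(2)(96500 C/mol)(+0.2413 V) = −46.6 kJ/mol.

−46.6 kJ/mol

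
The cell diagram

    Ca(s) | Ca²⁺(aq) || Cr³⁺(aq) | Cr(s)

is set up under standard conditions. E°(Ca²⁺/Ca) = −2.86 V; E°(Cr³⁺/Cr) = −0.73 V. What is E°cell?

+2.13 V

By convention the left-hand electrode in cell notation is the anode (oxidation) and the right-hand electrode is the cathode (reduction).
E°cell = E°(right) − E°(left) = −0.73 − (−2.86) = +2.13 V.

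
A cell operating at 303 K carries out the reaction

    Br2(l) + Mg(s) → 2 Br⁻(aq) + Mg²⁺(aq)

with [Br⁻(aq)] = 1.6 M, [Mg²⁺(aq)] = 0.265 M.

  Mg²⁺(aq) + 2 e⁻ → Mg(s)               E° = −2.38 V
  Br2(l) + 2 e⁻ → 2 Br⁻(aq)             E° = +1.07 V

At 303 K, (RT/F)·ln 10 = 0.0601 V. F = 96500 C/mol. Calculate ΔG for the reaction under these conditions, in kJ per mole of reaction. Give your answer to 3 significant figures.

−667 kJ/mol

E°cell = +1.07 − (−2.38) = +3.45 V; the balanced reaction transfers n = 2 electrons.
Q = [Br⁻(aq)]^2·[Mg²⁺(aq)] = 0.678, so log Q = −0.169 and E = +3.45 − (0.0601/2)(−0.169) = +3.4551 V.
Finally ΔG = −nFE = −(2)(96500 C/mol)(+3.4551 V) = −667 kJ/mol.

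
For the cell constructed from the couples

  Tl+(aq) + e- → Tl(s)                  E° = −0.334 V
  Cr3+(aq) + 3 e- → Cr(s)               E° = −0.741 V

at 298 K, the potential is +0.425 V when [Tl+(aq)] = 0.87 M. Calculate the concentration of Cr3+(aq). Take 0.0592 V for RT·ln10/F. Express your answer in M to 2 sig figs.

With Tl⁺/Tl at the cathode and Cr³⁺/Cr at the anode, E°cell = −0.334 − (−0.741) = +0.407 V (n = 3).
Rearranging E = E° − (0.0592/n)·log Q gives log Q = 3(+0.407 − (+0.425))/0.0592 = −0.912.
Balancing electrons gives 3 Tl+(aq) + Cr(s) → 3 Tl(s) + Cr3+(aq); thus Q = [Cr3+(aq)] / [Tl+(aq)]^3.
Substituting the known concentrations and solving, log [Cr3+(aq)] = −1.093 and [Cr3+(aq)] = 0.081 M.

0.081 M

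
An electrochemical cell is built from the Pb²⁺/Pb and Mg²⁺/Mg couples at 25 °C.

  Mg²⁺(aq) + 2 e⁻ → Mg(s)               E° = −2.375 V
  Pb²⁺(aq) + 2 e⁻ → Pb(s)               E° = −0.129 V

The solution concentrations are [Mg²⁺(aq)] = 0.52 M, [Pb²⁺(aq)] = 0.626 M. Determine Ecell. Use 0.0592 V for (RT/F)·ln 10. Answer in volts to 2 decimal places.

+2.25 V

The Pb²⁺/Pb couple has the more positive E°, so it is the cathode; Mg²⁺/Mg is the anode.
The standard potential is −0.129 − (−2.375) = +2.246 V and the balanced reaction transfers n = 2 electrons.
For the overall reaction Pb²⁺(aq) + Mg(s) → Pb(s) + Mg²⁺(aq), Q = [Mg²⁺(aq)] / [Pb²⁺(aq)] = 0.831, giving log Q = −0.081.
By the Nernst equation, E = +2.246 − (0.0592/2)·(−0.081) = +2.25 V.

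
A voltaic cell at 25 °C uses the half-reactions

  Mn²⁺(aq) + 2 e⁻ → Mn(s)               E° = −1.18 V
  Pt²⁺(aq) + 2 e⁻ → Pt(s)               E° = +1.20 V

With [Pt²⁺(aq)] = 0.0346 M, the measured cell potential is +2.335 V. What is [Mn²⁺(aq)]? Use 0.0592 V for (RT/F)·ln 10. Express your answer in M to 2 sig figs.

Pt²⁺/Pt is the cathode (higher E°); E°cell = +1.20 − (−1.18) = +2.38 V with n = 2.
Since E = E° − (0.0592/n)·log Q, log Q = n(E° − E)/0.0592 = 1.520.
Balancing electrons gives Pt²⁺(aq) + Mn(s) → Pt(s) + Mn²⁺(aq); thus Q = [Mn²⁺(aq)] / [Pt²⁺(aq)].
Solving for the unknown gives log [Mn²⁺(aq)] = 0.059, so [Mn²⁺(aq)] ≈ 1.1 M.

1.1 M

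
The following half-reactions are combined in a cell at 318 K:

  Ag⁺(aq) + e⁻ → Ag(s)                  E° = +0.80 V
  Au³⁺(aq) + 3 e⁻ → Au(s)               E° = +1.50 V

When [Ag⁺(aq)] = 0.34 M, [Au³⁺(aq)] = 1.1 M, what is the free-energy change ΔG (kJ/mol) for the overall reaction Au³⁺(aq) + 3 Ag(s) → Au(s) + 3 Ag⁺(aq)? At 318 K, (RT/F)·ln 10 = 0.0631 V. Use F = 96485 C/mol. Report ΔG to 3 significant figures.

−211 kJ/mol

With Au³⁺/Au reduced at the cathode, E°cell = +1.50 − (+0.80) = +0.70 V and n = 3.
Here Q = [Ag⁺(aq)]^3 / [Au³⁺(aq)] = 0.0357 (log Q = −1.447), giving E = +0.70 − (0.0631/3)·(−1.447) = +0.7304 V.
Finally ΔG = −nFE = −(3)(96485 C/mol)(+0.7304 V) = −211 kJ/mol.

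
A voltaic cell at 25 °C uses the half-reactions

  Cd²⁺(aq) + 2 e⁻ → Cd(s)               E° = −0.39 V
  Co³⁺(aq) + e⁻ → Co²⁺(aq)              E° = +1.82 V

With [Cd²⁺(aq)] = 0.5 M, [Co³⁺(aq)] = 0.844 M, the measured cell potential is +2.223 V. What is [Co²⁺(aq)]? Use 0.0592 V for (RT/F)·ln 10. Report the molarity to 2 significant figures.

The Co³⁺/Co²⁺ couple has the larger reduction potential, so it is the cathode: E°cell = +1.82 − (−0.39) = +2.21 V and n = 2.
Since E = E° − (0.0592/n)·log Q, log Q = n(E° − E)/0.0592 = −0.439.
Balancing electrons gives 2 Co³⁺(aq) + Cd(s) → 2 Co²⁺(aq) + Cd²⁺(aq); thus Q = ([Co²⁺(aq)]^2·[Cd²⁺(aq)]) / [Co³⁺(aq)]^2.
Solving for the unknown gives log [Co²⁺(aq)] = −0.143, so [Co²⁺(aq)] ≈ 0.72 M.

0.72 M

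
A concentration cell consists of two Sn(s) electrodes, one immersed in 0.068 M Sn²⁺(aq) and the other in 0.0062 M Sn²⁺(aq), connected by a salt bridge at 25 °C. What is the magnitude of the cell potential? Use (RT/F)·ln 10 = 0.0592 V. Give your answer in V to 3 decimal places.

For a concentration cell E°cell = 0, since both electrodes use the same couple.
The compartment with the higher Sn²⁺(aq) concentration (0.068 M) acts as the cathode; ions are reduced there and produced at the dilute (0.0062 M) anode.
With n = 2, Ecell = −(0.0592/2)·log([dilute]/[conc]) = −(0.0592/2)·log(0.0062/0.068) = +0.031 V.

0.031 V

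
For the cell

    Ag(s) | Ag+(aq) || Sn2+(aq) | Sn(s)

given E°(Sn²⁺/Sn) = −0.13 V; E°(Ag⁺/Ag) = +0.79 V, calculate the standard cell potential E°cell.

−0.92 V

By convention the left-hand electrode in cell notation is the anode (oxidation) and the right-hand electrode is the cathode (reduction).
E°cell = E°(right) − E°(left) = −0.13 − (+0.79) = −0.92 V.
The negative sign shows that, as written, the cell would require an external voltage to drive the reaction.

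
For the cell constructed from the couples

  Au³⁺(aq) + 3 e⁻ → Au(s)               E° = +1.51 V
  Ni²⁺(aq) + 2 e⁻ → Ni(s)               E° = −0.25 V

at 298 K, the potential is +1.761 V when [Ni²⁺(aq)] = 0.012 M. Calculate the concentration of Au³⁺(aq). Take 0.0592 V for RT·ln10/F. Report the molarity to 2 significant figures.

With Au³⁺/Au at the cathode and Ni²⁺/Ni at the anode, E°cell = +1.51 − (−0.25) = +1.76 V (n = 6).
From the Nernst equation, log Q = n(E° − E)/0.0592 = 6·(+1.76 − (+1.761))/0.0592 = −0.101.
The balanced reaction is 2 Au³⁺(aq) + 3 Ni(s) → 2 Au(s) + 3 Ni²⁺(aq), so Q = [Ni²⁺(aq)]^3 / [Au³⁺(aq)]^2.
Substituting the known concentrations and solving, log [Au³⁺(aq)] = −2.831 and [Au³⁺(aq)] = 0.0015 M.

0.0015 M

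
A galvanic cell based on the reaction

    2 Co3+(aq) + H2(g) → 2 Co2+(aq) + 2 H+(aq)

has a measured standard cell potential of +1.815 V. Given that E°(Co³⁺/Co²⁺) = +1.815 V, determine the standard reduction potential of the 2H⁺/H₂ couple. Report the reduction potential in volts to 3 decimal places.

In the reaction as written the Co³⁺/Co²⁺ couple is reduced (cathode) and 2H⁺/H₂ is oxidized (anode), so E°cell = E°(Co³⁺/Co²⁺) − E°(2H⁺/H₂).
E°(2H⁺/H₂) = E°(cathode) − E°cell = +1.815 − (+1.815) = +0.000 V.

+0.000 V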